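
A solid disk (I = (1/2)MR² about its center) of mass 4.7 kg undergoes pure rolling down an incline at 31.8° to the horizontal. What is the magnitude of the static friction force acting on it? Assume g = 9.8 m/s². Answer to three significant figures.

With I = (1/2)MR², the ratio k = I/(MR²) is 0.5.
Translational: Mg sinθ − f = Ma. Rotational about the CM: fR = Iα = kMRa, so f = kMa.
Combining, a = g sinθ/(1+k) and f = kMa = kMg sinθ/(1+k).
f = 0.5 × 4.7 × 9.8 × sin31.8° / 1.5 ≈ 8.09 N.

f ≈ 8.09 N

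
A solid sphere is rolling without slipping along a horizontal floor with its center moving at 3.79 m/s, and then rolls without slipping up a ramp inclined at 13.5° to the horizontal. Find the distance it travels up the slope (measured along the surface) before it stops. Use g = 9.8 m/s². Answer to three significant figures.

With I = (2/5)MR², the ratio k = I/(MR²) is 0.4.
The rolling condition ω = v/R makes the rotational term ½I(v/R)² = ½kMv², so KE_total = ½(1+k)Mv² = (7/10)Mv².
Setting this equal to Mgh gives the vertical rise h = (1+k)v₀²/(2g) = 1.4×3.79²/(2×9.8) = 1.026 m.
Along the incline, d = h/sinθ = 1.026/sin13.5° ≈ 4.40 m.

d ≈ 4.40 m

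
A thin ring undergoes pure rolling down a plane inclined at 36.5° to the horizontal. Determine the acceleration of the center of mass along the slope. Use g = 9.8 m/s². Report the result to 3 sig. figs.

a ≈ 2.91 m/s²

The moment of inertia is MR², giving k ≡ I/(MR²) = 1.
Newton's second law down the slope: Mg sinθ − f = Ma. The torque equation fR = Iα (with α = a/R) gives f = kMa.
Eliminating f: Mg sinθ = (1+k)Ma, so a = g sinθ/(1+k) = 9.8 × sin36.5° / 2 ≈ 2.91 m/s².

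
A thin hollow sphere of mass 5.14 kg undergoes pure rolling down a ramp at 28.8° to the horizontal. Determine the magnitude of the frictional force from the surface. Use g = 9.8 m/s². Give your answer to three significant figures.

f ≈ 9.71 N

Here I = (2/3)MR², so the shape factor k = I/(MR²) = 2/3.
Along the incline Mg sinθ − f = Ma, and torque about the center fR = Iα = kMR²(a/R) gives f = kMa.
Combining, a = g sinθ/(1+k) and f = kMa = kMg sinθ/(1+k).
f = (2/3) × 5.14 × 9.8 × sin28.8° / 1.667 ≈ 9.71 N.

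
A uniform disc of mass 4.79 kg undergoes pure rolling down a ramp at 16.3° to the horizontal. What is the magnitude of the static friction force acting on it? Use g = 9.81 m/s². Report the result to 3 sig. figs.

f ≈ 4.40 N

With I = (1/2)MR², the ratio k = I/(MR²) is 0.5.
Translational: Mg sinθ − f = Ma. Rotational about the CM: fR = Iα = kMRa, so f = kMa.
Combining, a = g sinθ/(1+k) and f = kMa = kMg sinθ/(1+k).
f = 0.5 × 4.79 × 9.81 × sin16.3° / 1.5 ≈ 4.40 N.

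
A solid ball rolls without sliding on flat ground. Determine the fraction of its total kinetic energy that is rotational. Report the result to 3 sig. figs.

fraction ≈ 0.286

The moment of inertia is (2/5)MR², giving k ≡ I/(MR²) = 0.4.
With ω = v/R, KE_trans = ½Mv² and KE_rot = ½Iω² = ½kMv², so KE_total = ½(1+k)Mv².
The rotational fraction is therefore k/(1+k) = 0.4/1.4 ≈ 0.286.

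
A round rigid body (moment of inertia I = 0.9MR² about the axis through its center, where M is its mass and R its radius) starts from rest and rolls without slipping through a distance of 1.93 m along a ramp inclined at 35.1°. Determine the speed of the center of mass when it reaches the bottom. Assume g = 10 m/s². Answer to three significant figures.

For this body I = 0.9MR², i.e. k = I/(MR²) = 0.9.
Rolling without slipping gives ω = v/R, so the total kinetic energy is ½Mv² + ½Iω² = ½(1+k)Mv² = (19/20)Mv².
The vertical drop is h = L sinθ = 1.93 × sin35.1° = 1.11 m.
Energy conservation: Mgh = (19/20)Mv², so v = √(2gh/(1+k)) = √(2 × 10 × 1.11 / 1.9) ≈ 3.42 m/s.

v ≈ 3.42 m/s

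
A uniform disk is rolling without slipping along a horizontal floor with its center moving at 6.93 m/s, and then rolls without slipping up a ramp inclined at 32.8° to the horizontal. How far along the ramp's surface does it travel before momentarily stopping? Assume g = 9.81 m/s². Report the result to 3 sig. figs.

With I = (1/2)MR², the ratio k = I/(MR²) is 0.5.
Rolling without slipping gives ω = v/R, so the total kinetic energy is ½Mv² + ½Iω² = ½(1+k)Mv² = (3/4)Mv².
Setting this equal to Mgh gives the vertical rise h = (1+k)v₀²/(2g) = 1.5×6.93²/(2×9.81) = 3.672 m.
Along the incline, d = h/sinθ = 3.672/sin32.8° ≈ 6.78 m.

d ≈ 6.78 m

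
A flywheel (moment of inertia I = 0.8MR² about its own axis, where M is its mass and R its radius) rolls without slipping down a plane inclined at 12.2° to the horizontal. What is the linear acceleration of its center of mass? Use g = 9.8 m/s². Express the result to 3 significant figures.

a ≈ 1.15 m/s²

The moment of inertia is 0.8MR², giving k ≡ I/(MR²) = 0.8.
Along the incline Mg sinθ − f = Ma, and torque about the center fR = Iα = kMR²(a/R) gives f = kMa.
Eliminating f: Mg sinθ = (1+k)Ma, so a = g sinθ/(1+k) = 9.8 × sin12.2° / 1.8 ≈ 1.15 m/s².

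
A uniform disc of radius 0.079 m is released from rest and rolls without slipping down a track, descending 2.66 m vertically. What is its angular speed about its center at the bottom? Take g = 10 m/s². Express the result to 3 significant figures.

With I = (1/2)MR², the ratio k = I/(MR²) is 0.5.
Since it rolls without slipping, ω = v/R and KE = ½Mv² + ½Iω² = ½(1+k)Mv² = (3/4)Mv².
Energy conservation Mgh = ½(1+k)Mv² gives v = √(2gh/(1+k)) = √(2 × 10 × 2.66 / 1.5) = 5.955 m/s.
Then ω = v/R = 5.955 / 0.079 ≈ 75.4 rad/s.

ω ≈ 75.4 rad/s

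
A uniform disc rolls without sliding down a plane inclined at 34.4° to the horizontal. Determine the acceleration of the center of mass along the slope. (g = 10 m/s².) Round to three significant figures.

a ≈ 3.77 m/s²

For this body I = (1/2)MR², i.e. k = I/(MR²) = 0.5.
Along the incline Mg sinθ − f = Ma, and torque about the center fR = Iα = kMR²(a/R) gives f = kMa.
Eliminating f: Mg sinθ = (1+k)Ma, so a = g sinθ/(1+k) = 10 × sin34.4° / 1.5 ≈ 3.77 m/s².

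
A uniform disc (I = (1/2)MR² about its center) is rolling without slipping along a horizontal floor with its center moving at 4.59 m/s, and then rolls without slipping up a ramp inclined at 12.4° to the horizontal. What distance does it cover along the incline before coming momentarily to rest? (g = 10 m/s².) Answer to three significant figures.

d ≈ 7.36 m

For this body I = (1/2)MR², i.e. k = I/(MR²) = 0.5.
Rolling without slipping gives ω = v/R, so the total kinetic energy is ½Mv² + ½Iω² = ½(1+k)Mv² = (3/4)Mv².
Setting this equal to Mgh gives the vertical rise h = (1+k)v₀²/(2g) = 1.5×4.59²/(2×10) = 1.58 m.
The distance along the slope is d = h/sinθ = 1.58/sin12.4° ≈ 7.36 m.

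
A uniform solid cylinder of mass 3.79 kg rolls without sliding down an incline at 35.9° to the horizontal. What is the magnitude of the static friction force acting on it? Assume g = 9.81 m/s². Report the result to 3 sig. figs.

f ≈ 7.27 N

The moment of inertia is (1/2)MR², giving k ≡ I/(MR²) = 0.5.
Along the incline Mg sinθ − f = Ma, and torque about the center fR = Iα = kMR²(a/R) gives f = kMa.
Combining, a = g sinθ/(1+k) and f = kMa = kMg sinθ/(1+k).
f = 0.5 × 3.79 × 9.81 × sin35.9° / 1.5 ≈ 7.27 N.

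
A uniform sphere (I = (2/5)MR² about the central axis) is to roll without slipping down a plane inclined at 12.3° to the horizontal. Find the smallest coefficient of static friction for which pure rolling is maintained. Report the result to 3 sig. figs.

The moment of inertia is (2/5)MR², giving k ≡ I/(MR²) = 0.4.
Along the incline Mg sinθ − f = Ma, and torque about the center fR = Iα = kMR²(a/R) gives f = kMa.
These give a = g sinθ/(1+k) and the required friction f = kMg sinθ/(1+k).
With N = Mg cosθ, the no-slip condition f ≤ μN gives μ_min = f/N = k tanθ/(1+k).
μ_min = 0.4 × tan12.3° / 1.4 ≈ 0.0623.

μ_min ≈ 0.0623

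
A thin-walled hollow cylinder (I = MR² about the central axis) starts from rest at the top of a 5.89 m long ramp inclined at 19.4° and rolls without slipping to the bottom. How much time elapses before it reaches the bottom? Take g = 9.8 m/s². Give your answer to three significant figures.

t ≈ 2.69 s

The moment of inertia is MR², giving k ≡ I/(MR²) = 1.
Newton's second law down the slope: Mg sinθ − f = Ma. The torque equation fR = Iα (with α = a/R) gives f = kMa.
Hence a = g sinθ/(1+k) = 9.8×sin19.4°/2 = 1.628 m/s².
Starting from rest, L = ½at², so t = √(2L/a) = √(2×5.89/1.628) ≈ 2.69 s.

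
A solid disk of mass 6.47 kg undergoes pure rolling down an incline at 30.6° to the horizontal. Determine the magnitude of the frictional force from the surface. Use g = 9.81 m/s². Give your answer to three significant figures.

f ≈ 10.8 N

With I = (1/2)MR², the ratio k = I/(MR²) is 0.5.
Newton's second law down the slope: Mg sinθ − f = Ma. The torque equation fR = Iα (with α = a/R) gives f = kMa.
Combining, a = g sinθ/(1+k) and f = kMa = kMg sinθ/(1+k).
f = 0.5 × 6.47 × 9.81 × sin30.6° / 1.5 ≈ 10.8 N.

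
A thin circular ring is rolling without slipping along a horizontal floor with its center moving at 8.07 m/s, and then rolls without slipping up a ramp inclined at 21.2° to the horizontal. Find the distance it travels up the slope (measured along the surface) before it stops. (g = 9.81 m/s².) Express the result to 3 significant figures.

For this body I = MR², i.e. k = I/(MR²) = 1.
Rolling without slipping gives ω = v/R, so the total kinetic energy is ½Mv² + ½Iω² = ½(1+k)Mv² = Mv².
Setting this equal to Mgh gives the vertical rise h = (1+k)v₀²/(2g) = 2×8.07²/(2×9.81) = 6.639 m.
The distance along the slope is d = h/sinθ = 6.639/sin21.2° ≈ 18.4 m.

d ≈ 18.4 m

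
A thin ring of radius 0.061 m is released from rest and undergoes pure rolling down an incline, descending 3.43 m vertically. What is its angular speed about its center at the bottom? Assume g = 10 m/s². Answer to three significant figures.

ω ≈ 96.0 rad/s

With I = MR², the ratio k = I/(MR²) is 1.
The rolling condition ω = v/R makes the rotational term ½I(v/R)² = ½kMv², so KE_total = ½(1+k)Mv² = Mv².
Energy conservation Mgh = ½(1+k)Mv² gives v = √(2gh/(1+k)) = √(2 × 10 × 3.43 / 2) = 5.857 m/s.
The angular speed follows from ω = v/R = 5.857/0.061 ≈ 96.0 rad/s.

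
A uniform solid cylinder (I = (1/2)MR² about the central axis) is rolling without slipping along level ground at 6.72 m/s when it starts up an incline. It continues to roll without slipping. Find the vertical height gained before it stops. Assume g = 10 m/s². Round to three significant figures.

With I = (1/2)MR², the ratio k = I/(MR²) is 0.5.
Rolling without slipping gives ω = v/R, so the total kinetic energy is ½Mv² + ½Iω² = ½(1+k)Mv² = (3/4)Mv².
All of this converts to potential energy at the highest point: (3/4)Mv₀² = Mgh.
Thus h = (1+k)v₀²/(2g) = 1.5 × 6.72² / (2 × 10) ≈ 3.39 m.

h ≈ 3.39 m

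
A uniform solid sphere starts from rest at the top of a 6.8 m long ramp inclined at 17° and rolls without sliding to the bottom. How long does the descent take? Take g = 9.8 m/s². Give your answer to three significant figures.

With I = (2/5)MR², the ratio k = I/(MR²) is 0.4.
Translational: Mg sinθ − f = Ma. Rotational about the CM: fR = Iα = kMRa, so f = kMa.
Hence a = g sinθ/(1+k) = 9.8×sin17°/1.4 = 2.047 m/s².
Starting from rest, L = ½at², so t = √(2L/a) = √(2×6.8/2.047) ≈ 2.58 s.

t ≈ 2.58 s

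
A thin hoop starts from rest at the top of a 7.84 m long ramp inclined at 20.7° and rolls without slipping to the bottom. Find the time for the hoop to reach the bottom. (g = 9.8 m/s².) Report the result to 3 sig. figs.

Here I = MR², so the shape factor k = I/(MR²) = 1.
Newton's second law down the slope: Mg sinθ − f = Ma. The torque equation fR = Iα (with α = a/R) gives f = kMa.
Hence a = g sinθ/(1+k) = 9.8×sin20.7°/2 = 1.732 m/s².
With constant a from rest, t = √(2L/a) = √(2·7.84/1.732) ≈ 3.01 s.

t ≈ 3.01 s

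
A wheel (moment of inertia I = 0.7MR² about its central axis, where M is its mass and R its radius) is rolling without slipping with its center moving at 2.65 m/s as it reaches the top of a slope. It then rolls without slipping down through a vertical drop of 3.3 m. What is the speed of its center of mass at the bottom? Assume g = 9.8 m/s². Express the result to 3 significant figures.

For this body I = 0.7MR², i.e. k = I/(MR²) = 0.7.
Pure rolling means v = ωR; then KE = ½Mv² + ½I(v/R)² = ½(1+k)Mv² = (17/20)Mv².
Conserving energy between top and bottom: (17/20)Mv² = (17/20)Mv₀² + Mgh, hence v² = v₀² + 2gh/(1+k).
v = √(2.65² + 2×9.8×3.3/1.7) = √45.07 ≈ 6.71 m/s.

v ≈ 6.71 m/s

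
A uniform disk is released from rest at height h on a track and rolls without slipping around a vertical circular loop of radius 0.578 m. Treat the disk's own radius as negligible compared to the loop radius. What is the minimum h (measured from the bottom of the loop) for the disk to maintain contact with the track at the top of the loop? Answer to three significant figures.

Here I = (1/2)MR², so the shape factor k = I/(MR²) = 0.5.
At the top of the loop, the minimum-contact condition is Mg = Mv_top²/r, so v_top² = gr.
With ω = v/R, the kinetic energy at speed v is ½(1+k)Mv² = (3/4)Mv².
Energy conservation from release (height h) to the top (height 2r): Mgh = Mg(2r) + (3/4)M·gr.
Thus h_min = 2r + (1+k)r/2 = r(2 + 1.5/2) = 0.578 × 2.75 ≈ 1.59 m.

h_min ≈ 1.59 m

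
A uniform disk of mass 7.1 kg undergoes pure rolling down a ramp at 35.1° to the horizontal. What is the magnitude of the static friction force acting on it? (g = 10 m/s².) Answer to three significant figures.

f ≈ 13.6 N

Here I = (1/2)MR², so the shape factor k = I/(MR²) = 0.5.
Newton's second law down the slope: Mg sinθ − f = Ma. The torque equation fR = Iα (with α = a/R) gives f = kMa.
Combining, a = g sinθ/(1+k) and f = kMa = kMg sinθ/(1+k).
f = 0.5 × 7.1 × 10 × sin35.1° / 1.5 ≈ 13.6 N.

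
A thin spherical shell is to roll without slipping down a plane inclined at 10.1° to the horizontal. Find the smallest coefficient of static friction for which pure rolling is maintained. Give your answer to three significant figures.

μ_min ≈ 0.0713

With I = (2/3)MR², the ratio k = I/(MR²) is 2/3.
Along the incline Mg sinθ − f = Ma, and torque about the center fR = Iα = kMR²(a/R) gives f = kMa.
These give a = g sinθ/(1+k) and the required friction f = kMg sinθ/(1+k).
With N = Mg cosθ, the no-slip condition f ≤ μN gives μ_min = f/N = k tanθ/(1+k).
μ_min = (2/3) × tan10.1° / 1.667 ≈ 0.0713.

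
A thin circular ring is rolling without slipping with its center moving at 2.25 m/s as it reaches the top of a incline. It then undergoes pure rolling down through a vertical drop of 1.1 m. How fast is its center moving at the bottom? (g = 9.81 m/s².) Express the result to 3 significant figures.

The moment of inertia is MR², giving k ≡ I/(MR²) = 1.
Since it rolls without slipping, ω = v/R and KE = ½Mv² + ½Iω² = ½(1+k)Mv² = Mv².
Conserving energy between top and bottom: Mv² = Mv₀² + Mgh, hence v² = v₀² + 2gh/(1+k).
v = √(2.25² + 2×9.81×1.1/2) = √15.85 ≈ 3.98 m/s.

v ≈ 3.98 m/s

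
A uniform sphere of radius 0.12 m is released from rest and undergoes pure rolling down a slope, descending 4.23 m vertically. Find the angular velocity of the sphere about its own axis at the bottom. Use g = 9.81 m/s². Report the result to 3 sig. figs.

ω ≈ 64.2 rad/s

With I = (2/5)MR², the ratio k = I/(MR²) is 0.4.
Rolling without slipping gives ω = v/R, so the total kinetic energy is ½Mv² + ½Iω² = ½(1+k)Mv² = (7/10)Mv².
Energy conservation Mgh = ½(1+k)Mv² gives v = √(2gh/(1+k)) = √(2 × 9.81 × 4.23 / 1.4) = 7.699 m/s.
Then ω = v/R = 7.699 / 0.12 ≈ 64.2 rad/s.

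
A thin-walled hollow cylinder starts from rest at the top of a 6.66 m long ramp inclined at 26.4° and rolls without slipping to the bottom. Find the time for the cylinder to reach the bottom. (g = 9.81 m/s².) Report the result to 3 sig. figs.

With I = MR², the ratio k = I/(MR²) is 1.
Translational: Mg sinθ − f = Ma. Rotational about the CM: fR = Iα = kMRa, so f = kMa.
Hence a = g sinθ/(1+k) = 9.81×sin26.4°/2 = 2.181 m/s².
Starting from rest, L = ½at², so t = √(2L/a) = √(2×6.66/2.181) ≈ 2.47 s.

t ≈ 2.47 s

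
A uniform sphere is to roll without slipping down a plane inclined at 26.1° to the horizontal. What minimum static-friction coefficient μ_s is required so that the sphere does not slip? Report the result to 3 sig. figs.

μ_min ≈ 0.140

Here I = (2/5)MR², so the shape factor k = I/(MR²) = 0.4.
Translational: Mg sinθ − f = Ma. Rotational about the CM: fR = Iα = kMRa, so f = kMa.
These give a = g sinθ/(1+k) and the required friction f = kMg sinθ/(1+k).
The normal force is N = Mg cosθ, so μ_min = f/N = k tanθ/(1+k).
μ_min = 0.4 × tan26.1° / 1.4 ≈ 0.140.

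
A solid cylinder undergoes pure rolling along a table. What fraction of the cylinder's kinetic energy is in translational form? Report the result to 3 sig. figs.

For this body I = (1/2)MR², i.e. k = I/(MR²) = 0.5.
Since ω = v/R, the translational part is ½Mv² and the rotational part is ½I(v/R)² = ½kMv²; the total is ½(1+k)Mv².
The translational fraction is therefore 1/(1+k) = 1/1.5 ≈ 0.667.

fraction ≈ 0.667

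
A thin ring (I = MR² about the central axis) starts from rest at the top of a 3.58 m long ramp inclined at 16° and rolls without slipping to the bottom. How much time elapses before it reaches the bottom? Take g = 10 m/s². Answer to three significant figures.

With I = MR², the ratio k = I/(MR²) is 1.
Translational: Mg sinθ − f = Ma. Rotational about the CM: fR = Iα = kMRa, so f = kMa.
Hence a = g sinθ/(1+k) = 10×sin16°/2 = 1.378 m/s².
Starting from rest, L = ½at², so t = √(2L/a) = √(2×3.58/1.378) ≈ 2.28 s.

t ≈ 2.28 s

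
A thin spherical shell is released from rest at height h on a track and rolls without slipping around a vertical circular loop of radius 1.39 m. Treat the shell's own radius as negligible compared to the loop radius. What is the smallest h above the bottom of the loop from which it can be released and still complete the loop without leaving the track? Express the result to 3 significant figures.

h_min ≈ 3.94 m

Here I = (2/3)MR², so the shape factor k = I/(MR²) = 2/3.
At the top of the loop, the minimum-contact condition is Mg = Mv_top²/r, so v_top² = gr.
With ω = v/R, the kinetic energy at speed v is ½(1+k)Mv² = (5/6)Mv².
Energy conservation from release (height h) to the top (height 2r): Mgh = Mg(2r) + (5/6)M·gr.
Thus h_min = 2r + (1+k)r/2 = r(2 + 1.667/2) = 1.39 × 2.833 ≈ 3.94 m.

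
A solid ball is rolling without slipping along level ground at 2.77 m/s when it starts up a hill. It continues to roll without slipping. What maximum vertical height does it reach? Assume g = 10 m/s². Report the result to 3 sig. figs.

The moment of inertia is (2/5)MR², giving k ≡ I/(MR²) = 0.4.
Pure rolling means v = ωR; then KE = ½Mv² + ½I(v/R)² = ½(1+k)Mv² = (7/10)Mv².
All of this converts to potential energy at the highest point: (7/10)Mv₀² = Mgh.
Thus h = (1+k)v₀²/(2g) = 1.4 × 2.77² / (2 × 10) ≈ 0.537 m.

h ≈ 0.537 m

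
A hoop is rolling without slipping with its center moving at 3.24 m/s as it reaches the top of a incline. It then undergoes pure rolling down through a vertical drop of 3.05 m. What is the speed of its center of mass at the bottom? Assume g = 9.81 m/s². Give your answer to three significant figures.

The moment of inertia is MR², giving k ≡ I/(MR²) = 1.
Rolling without slipping gives ω = v/R, so the total kinetic energy is ½Mv² + ½Iω² = ½(1+k)Mv² = Mv².
Energy conservation: Mv₀² + Mgh = Mv², so v² = v₀² + 2gh/(1+k).
v = √(3.24² + 2×9.81×3.05/2) = √40.42 ≈ 6.36 m/s.

v ≈ 6.36 m/s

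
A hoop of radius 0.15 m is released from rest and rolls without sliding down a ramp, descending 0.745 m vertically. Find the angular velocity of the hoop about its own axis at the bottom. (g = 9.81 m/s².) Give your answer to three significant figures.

ω ≈ 18.0 rad/s

The moment of inertia is MR², giving k ≡ I/(MR²) = 1.
The rolling condition ω = v/R makes the rotational term ½I(v/R)² = ½kMv², so KE_total = ½(1+k)Mv² = Mv².
Energy conservation Mgh = ½(1+k)Mv² gives v = √(2gh/(1+k)) = √(2 × 9.81 × 0.745 / 2) = 2.703 m/s.
The angular speed follows from ω = v/R = 2.703/0.15 ≈ 18.0 rad/s.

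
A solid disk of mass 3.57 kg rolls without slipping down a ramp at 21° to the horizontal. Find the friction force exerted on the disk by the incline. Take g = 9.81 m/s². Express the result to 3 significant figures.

f ≈ 4.18 N

Here I = (1/2)MR², so the shape factor k = I/(MR²) = 0.5.
Along the incline Mg sinθ − f = Ma, and torque about the center fR = Iα = kMR²(a/R) gives f = kMa.
Combining, a = g sinθ/(1+k) and f = kMa = kMg sinθ/(1+k).
f = 0.5 × 3.57 × 9.81 × sin21° / 1.5 ≈ 4.18 N.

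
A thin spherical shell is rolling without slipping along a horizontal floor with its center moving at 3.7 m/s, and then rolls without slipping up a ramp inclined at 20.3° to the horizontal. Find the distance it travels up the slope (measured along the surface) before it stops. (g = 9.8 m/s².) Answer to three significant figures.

d ≈ 3.36 m

With I = (2/3)MR², the ratio k = I/(MR²) is 2/3.
Since it rolls without slipping, ω = v/R and KE = ½Mv² + ½Iω² = ½(1+k)Mv² = (5/6)Mv².
Setting this equal to Mgh gives the vertical rise h = (1+k)v₀²/(2g) = 1.667×3.7²/(2×9.8) = 1.164 m.
The distance along the slope is d = h/sinθ = 1.164/sin20.3° ≈ 3.36 m.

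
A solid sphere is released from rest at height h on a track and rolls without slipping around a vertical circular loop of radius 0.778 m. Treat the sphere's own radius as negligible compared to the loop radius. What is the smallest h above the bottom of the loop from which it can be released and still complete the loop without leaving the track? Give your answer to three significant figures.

h_min ≈ 2.10 m

For this body I = (2/5)MR², i.e. k = I/(MR²) = 0.4.
At the top, contact is just lost when gravity alone supplies the centripetal force: Mg = Mv_top²/r, i.e. v_top² = gr.
With ω = v/R, the kinetic energy at speed v is ½(1+k)Mv² = (7/10)Mv².
Energy conservation from release (height h) to the top (height 2r): Mgh = Mg(2r) + (7/10)M·gr.
Thus h_min = 2r + (1+k)r/2 = r(2 + 1.4/2) = 0.778 × 2.7 ≈ 2.10 m.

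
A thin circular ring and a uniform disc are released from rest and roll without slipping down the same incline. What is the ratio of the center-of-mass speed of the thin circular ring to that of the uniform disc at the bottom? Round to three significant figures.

v_ratio ≈ 0.866

Each satisfies Mgh = ½(1+k)Mv² with k = I/(MR²), so v ∝ 1/√(1+k).
For the thin circular ring k = 1; for the uniform disc k = 0.5.
v₁/v₂ = √((1+k₂)/(1+k₁)) = √(1.5/2) ≈ 0.866.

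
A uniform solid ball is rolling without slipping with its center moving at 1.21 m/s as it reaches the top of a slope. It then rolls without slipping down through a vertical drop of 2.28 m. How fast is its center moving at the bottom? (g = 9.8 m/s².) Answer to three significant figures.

v ≈ 5.78 m/s

For this body I = (2/5)MR², i.e. k = I/(MR²) = 0.4.
Pure rolling means v = ωR; then KE = ½Mv² + ½I(v/R)² = ½(1+k)Mv² = (7/10)Mv².
Energy conservation: (7/10)Mv₀² + Mgh = (7/10)Mv², so v² = v₀² + 2gh/(1+k).
v = √(1.21² + 2×9.8×2.28/1.4) = √33.38 ≈ 5.78 m/s.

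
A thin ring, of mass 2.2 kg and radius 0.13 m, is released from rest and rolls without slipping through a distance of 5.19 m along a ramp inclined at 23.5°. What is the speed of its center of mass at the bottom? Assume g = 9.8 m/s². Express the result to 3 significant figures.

For this body I = MR², i.e. k = I/(MR²) = 1.
Pure rolling means v = ωR; then KE = ½Mv² + ½I(v/R)² = ½(1+k)Mv² = Mv².
The vertical drop is h = L sinθ = 5.19 × sin23.5° = 2.07 m.
Energy conservation: Mgh = Mv², so v = √(2gh/(1+k)) = √(2 × 9.8 × 2.07 / 2) ≈ 4.50 m/s.

v ≈ 4.50 m/s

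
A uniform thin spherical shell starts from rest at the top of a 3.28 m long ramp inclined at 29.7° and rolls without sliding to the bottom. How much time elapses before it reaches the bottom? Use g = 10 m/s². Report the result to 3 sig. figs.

With I = (2/3)MR², the ratio k = I/(MR²) is 2/3.
Along the incline Mg sinθ − f = Ma, and torque about the center fR = Iα = kMR²(a/R) gives f = kMa.
Hence a = g sinθ/(1+k) = 10×sin29.7°/1.667 = 2.973 m/s².
With constant a from rest, t = √(2L/a) = √(2·3.28/2.973) ≈ 1.49 s.

t ≈ 1.49 s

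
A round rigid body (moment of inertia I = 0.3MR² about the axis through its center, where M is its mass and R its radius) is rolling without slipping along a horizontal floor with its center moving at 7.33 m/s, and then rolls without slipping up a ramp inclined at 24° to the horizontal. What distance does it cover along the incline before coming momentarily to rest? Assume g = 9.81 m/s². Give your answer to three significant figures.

With I = 0.3MR², the ratio k = I/(MR²) is 0.3.
The rolling condition ω = v/R makes the rotational term ½I(v/R)² = ½kMv², so KE_total = ½(1+k)Mv² = (13/20)Mv².
Setting this equal to Mgh gives the vertical rise h = (1+k)v₀²/(2g) = 1.3×7.33²/(2×9.81) = 3.56 m.
The distance along the slope is d = h/sinθ = 3.56/sin24° ≈ 8.75 m.

d ≈ 8.75 m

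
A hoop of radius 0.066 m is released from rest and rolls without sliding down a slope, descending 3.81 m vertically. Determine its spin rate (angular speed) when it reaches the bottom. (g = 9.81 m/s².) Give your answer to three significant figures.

For this body I = MR², i.e. k = I/(MR²) = 1.
Pure rolling means v = ωR; then KE = ½Mv² + ½I(v/R)² = ½(1+k)Mv² = Mv².
Energy conservation Mgh = ½(1+k)Mv² gives v = √(2gh/(1+k)) = √(2 × 9.81 × 3.81 / 2) = 6.114 m/s.
The angular speed follows from ω = v/R = 6.114/0.066 ≈ 92.6 rad/s.

ω ≈ 92.6 rad/s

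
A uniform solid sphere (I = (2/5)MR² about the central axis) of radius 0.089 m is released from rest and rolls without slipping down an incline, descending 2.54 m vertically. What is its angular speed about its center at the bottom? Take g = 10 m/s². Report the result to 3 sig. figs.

ω ≈ 67.7 rad/s

With I = (2/5)MR², the ratio k = I/(MR²) is 0.4.
Rolling without slipping gives ω = v/R, so the total kinetic energy is ½Mv² + ½Iω² = ½(1+k)Mv² = (7/10)Mv².
Energy conservation Mgh = ½(1+k)Mv² gives v = √(2gh/(1+k)) = √(2 × 10 × 2.54 / 1.4) = 6.024 m/s.
The angular speed follows from ω = v/R = 6.024/0.089 ≈ 67.7 rad/s.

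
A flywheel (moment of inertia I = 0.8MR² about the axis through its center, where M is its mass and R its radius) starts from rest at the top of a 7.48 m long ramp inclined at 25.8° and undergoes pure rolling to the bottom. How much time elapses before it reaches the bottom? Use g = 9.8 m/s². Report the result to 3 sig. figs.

t ≈ 2.51 s

For this body I = 0.8MR², i.e. k = I/(MR²) = 0.8.
Translational: Mg sinθ − f = Ma. Rotational about the CM: fR = Iα = kMRa, so f = kMa.
Hence a = g sinθ/(1+k) = 9.8×sin25.8°/1.8 = 2.37 m/s².
With constant a from rest, t = √(2L/a) = √(2·7.48/2.37) ≈ 2.51 s.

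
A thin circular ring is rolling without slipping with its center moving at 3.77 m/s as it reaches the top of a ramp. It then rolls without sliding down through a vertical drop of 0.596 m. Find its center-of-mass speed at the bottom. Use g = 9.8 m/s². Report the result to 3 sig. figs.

v ≈ 4.48 m/s

Here I = MR², so the shape factor k = I/(MR²) = 1.
The rolling condition ω = v/R makes the rotational term ½I(v/R)² = ½kMv², so KE_total = ½(1+k)Mv² = Mv².
Conserving energy between top and bottom: Mv² = Mv₀² + Mgh, hence v² = v₀² + 2gh/(1+k).
v = √(3.77² + 2×9.8×0.596/2) = √20.05 ≈ 4.48 m/s.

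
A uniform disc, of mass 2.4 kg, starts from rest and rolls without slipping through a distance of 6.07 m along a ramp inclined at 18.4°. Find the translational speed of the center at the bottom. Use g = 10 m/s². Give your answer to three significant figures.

For this body I = (1/2)MR², i.e. k = I/(MR²) = 0.5.
The rolling condition ω = v/R makes the rotational term ½I(v/R)² = ½kMv², so KE_total = ½(1+k)Mv² = (3/4)Mv².
The vertical drop is h = L sinθ = 6.07 × sin18.4° = 1.916 m.
Setting Mgh = (3/4)Mv² gives v = √(2gh/(1+k)) = √(2·10·1.916/1.5) ≈ 5.05 m/s.

v ≈ 5.05 m/s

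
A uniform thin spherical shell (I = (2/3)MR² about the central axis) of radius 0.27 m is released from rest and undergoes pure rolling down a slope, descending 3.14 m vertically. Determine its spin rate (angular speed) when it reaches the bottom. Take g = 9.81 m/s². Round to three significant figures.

For this body I = (2/3)MR², i.e. k = I/(MR²) = 2/3.
Pure rolling means v = ωR; then KE = ½Mv² + ½I(v/R)² = ½(1+k)Mv² = (5/6)Mv².
Energy conservation Mgh = ½(1+k)Mv² gives v = √(2gh/(1+k)) = √(2 × 9.81 × 3.14 / 1.667) = 6.08 m/s.
The angular speed follows from ω = v/R = 6.08/0.27 ≈ 22.5 rad/s.

ω ≈ 22.5 rad/s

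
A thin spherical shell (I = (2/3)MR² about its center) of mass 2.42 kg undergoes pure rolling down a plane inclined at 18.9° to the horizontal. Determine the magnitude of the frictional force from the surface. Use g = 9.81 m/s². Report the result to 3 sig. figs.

For this body I = (2/3)MR², i.e. k = I/(MR²) = 2/3.
Newton's second law down the slope: Mg sinθ − f = Ma. The torque equation fR = Iα (with α = a/R) gives f = kMa.
Combining, a = g sinθ/(1+k) and f = kMa = kMg sinθ/(1+k).
f = (2/3) × 2.42 × 9.81 × sin18.9° / 1.667 ≈ 3.08 N.

f ≈ 3.08 N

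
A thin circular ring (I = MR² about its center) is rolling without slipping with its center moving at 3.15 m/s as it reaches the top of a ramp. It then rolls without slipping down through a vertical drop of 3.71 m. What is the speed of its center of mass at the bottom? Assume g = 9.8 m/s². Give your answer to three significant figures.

v ≈ 6.80 m/s

For this body I = MR², i.e. k = I/(MR²) = 1.
Rolling without slipping gives ω = v/R, so the total kinetic energy is ½Mv² + ½Iω² = ½(1+k)Mv² = Mv².
Conserving energy between top and bottom: Mv² = Mv₀² + Mgh, hence v² = v₀² + 2gh/(1+k).
v = √(3.15² + 2×9.8×3.71/2) = √46.28 ≈ 6.80 m/s.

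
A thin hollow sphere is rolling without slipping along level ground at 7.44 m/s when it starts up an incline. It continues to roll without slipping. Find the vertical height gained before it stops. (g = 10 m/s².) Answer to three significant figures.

h ≈ 4.61 m

For this body I = (2/3)MR², i.e. k = I/(MR²) = 2/3.
Since it rolls without slipping, ω = v/R and KE = ½Mv² + ½Iω² = ½(1+k)Mv² = (5/6)Mv².
At the top the kinetic energy is zero, so (5/6)Mv₀² = Mgh.
Thus h = (1+k)v₀²/(2g) = 1.667 × 7.44² / (2 × 10) ≈ 4.61 m.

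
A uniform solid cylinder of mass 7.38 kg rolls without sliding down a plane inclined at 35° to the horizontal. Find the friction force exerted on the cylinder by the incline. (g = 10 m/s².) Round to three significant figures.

For this body I = (1/2)MR², i.e. k = I/(MR²) = 0.5.
Newton's second law down the slope: Mg sinθ − f = Ma. The torque equation fR = Iα (with α = a/R) gives f = kMa.
Combining, a = g sinθ/(1+k) and f = kMa = kMg sinθ/(1+k).
f = 0.5 × 7.38 × 10 × sin35° / 1.5 ≈ 14.1 N.

f ≈ 14.1 N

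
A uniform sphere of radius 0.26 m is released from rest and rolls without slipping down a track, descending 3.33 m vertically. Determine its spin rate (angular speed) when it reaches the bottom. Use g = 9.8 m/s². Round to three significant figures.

With I = (2/5)MR², the ratio k = I/(MR²) is 0.4.
Since it rolls without slipping, ω = v/R and KE = ½Mv² + ½Iω² = ½(1+k)Mv² = (7/10)Mv².
Energy conservation Mgh = ½(1+k)Mv² gives v = √(2gh/(1+k)) = √(2 × 9.8 × 3.33 / 1.4) = 6.828 m/s.
Then ω = v/R = 6.828 / 0.26 ≈ 26.3 rad/s.

ω ≈ 26.3 rad/s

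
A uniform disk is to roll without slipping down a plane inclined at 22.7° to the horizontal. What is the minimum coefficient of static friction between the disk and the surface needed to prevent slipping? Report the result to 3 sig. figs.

For this body I = (1/2)MR², i.e. k = I/(MR²) = 0.5.
Translational: Mg sinθ − f = Ma. Rotational about the CM: fR = Iα = kMRa, so f = kMa.
These give a = g sinθ/(1+k) and the required friction f = kMg sinθ/(1+k).
The normal force is N = Mg cosθ, so μ_min = f/N = k tanθ/(1+k).
μ_min = 0.5 × tan22.7° / 1.5 ≈ 0.139.

μ_min ≈ 0.139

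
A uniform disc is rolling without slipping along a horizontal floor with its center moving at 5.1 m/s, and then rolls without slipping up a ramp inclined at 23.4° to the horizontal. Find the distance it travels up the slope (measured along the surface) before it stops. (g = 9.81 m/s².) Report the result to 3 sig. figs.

The moment of inertia is (1/2)MR², giving k ≡ I/(MR²) = 0.5.
Rolling without slipping gives ω = v/R, so the total kinetic energy is ½Mv² + ½Iω² = ½(1+k)Mv² = (3/4)Mv².
Setting this equal to Mgh gives the vertical rise h = (1+k)v₀²/(2g) = 1.5×5.1²/(2×9.81) = 1.989 m.
Along the incline, d = h/sinθ = 1.989/sin23.4° ≈ 5.01 m.

d ≈ 5.01 m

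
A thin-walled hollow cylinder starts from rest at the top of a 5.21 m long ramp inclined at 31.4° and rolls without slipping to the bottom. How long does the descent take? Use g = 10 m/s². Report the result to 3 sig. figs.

t ≈ 2.00 s

For this body I = MR², i.e. k = I/(MR²) = 1.
Translational: Mg sinθ − f = Ma. Rotational about the CM: fR = Iα = kMRa, so f = kMa.
Hence a = g sinθ/(1+k) = 10×sin31.4°/2 = 2.605 m/s².
Starting from rest, L = ½at², so t = √(2L/a) = √(2×5.21/2.605) ≈ 2.00 s.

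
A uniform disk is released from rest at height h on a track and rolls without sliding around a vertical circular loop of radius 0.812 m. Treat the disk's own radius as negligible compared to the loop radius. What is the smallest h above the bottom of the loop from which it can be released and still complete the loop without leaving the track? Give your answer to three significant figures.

h_min ≈ 2.23 m

The moment of inertia is (1/2)MR², giving k ≡ I/(MR²) = 0.5.
At the top of the loop, the minimum-contact condition is Mg = Mv_top²/r, so v_top² = gr.
With ω = v/R, the kinetic energy at speed v is ½(1+k)Mv² = (3/4)Mv².
Energy conservation from release (height h) to the top (height 2r): Mgh = Mg(2r) + (3/4)M·gr.
Thus h_min = 2r + (1+k)r/2 = r(2 + 1.5/2) = 0.812 × 2.75 ≈ 2.23 m.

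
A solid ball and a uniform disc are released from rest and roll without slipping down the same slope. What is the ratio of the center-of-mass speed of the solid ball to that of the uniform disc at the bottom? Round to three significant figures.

Each satisfies Mgh = ½(1+k)Mv² with k = I/(MR²), so v ∝ 1/√(1+k).
For the solid ball k = 0.4; for the uniform disc k = 0.5.
v₁/v₂ = √((1+k₂)/(1+k₁)) = √(1.5/1.4) ≈ 1.04.

v_ratio ≈ 1.04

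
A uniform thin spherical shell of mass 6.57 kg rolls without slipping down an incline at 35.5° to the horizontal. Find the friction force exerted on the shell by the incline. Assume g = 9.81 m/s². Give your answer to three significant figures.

With I = (2/3)MR², the ratio k = I/(MR²) is 2/3.
Newton's second law down the slope: Mg sinθ − f = Ma. The torque equation fR = Iα (with α = a/R) gives f = kMa.
Combining, a = g sinθ/(1+k) and f = kMa = kMg sinθ/(1+k).
f = (2/3) × 6.57 × 9.81 × sin35.5° / 1.667 ≈ 15.0 N.

f ≈ 15.0 N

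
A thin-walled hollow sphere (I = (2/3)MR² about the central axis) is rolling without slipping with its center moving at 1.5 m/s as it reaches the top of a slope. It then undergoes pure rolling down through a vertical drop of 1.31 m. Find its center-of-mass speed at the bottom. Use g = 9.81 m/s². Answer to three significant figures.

The moment of inertia is (2/3)MR², giving k ≡ I/(MR²) = 2/3.
Pure rolling means v = ωR; then KE = ½Mv² + ½I(v/R)² = ½(1+k)Mv² = (5/6)Mv².
Energy conservation: (5/6)Mv₀² + Mgh = (5/6)Mv², so v² = v₀² + 2gh/(1+k).
v = √(1.5² + 2×9.81×1.31/1.667) = √17.67 ≈ 4.20 m/s.

v ≈ 4.20 m/s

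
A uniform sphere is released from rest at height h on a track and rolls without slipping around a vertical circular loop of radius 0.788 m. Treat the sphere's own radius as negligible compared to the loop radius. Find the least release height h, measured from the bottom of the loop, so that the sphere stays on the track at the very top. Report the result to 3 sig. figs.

h_min ≈ 2.13 m

Here I = (2/5)MR², so the shape factor k = I/(MR²) = 0.4.
At the top, contact is just lost when gravity alone supplies the centripetal force: Mg = Mv_top²/r, i.e. v_top² = gr.
With ω = v/R, the kinetic energy at speed v is ½(1+k)Mv² = (7/10)Mv².
Energy conservation from release (height h) to the top (height 2r): Mgh = Mg(2r) + (7/10)M·gr.
Thus h_min = 2r + (1+k)r/2 = r(2 + 1.4/2) = 0.788 × 2.7 ≈ 2.13 m.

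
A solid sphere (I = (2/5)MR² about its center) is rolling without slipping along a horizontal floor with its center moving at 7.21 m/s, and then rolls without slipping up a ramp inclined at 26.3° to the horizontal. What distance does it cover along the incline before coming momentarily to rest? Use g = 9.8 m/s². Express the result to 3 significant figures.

d ≈ 8.38 m

The moment of inertia is (2/5)MR², giving k ≡ I/(MR²) = 0.4.
The rolling condition ω = v/R makes the rotational term ½I(v/R)² = ½kMv², so KE_total = ½(1+k)Mv² = (7/10)Mv².
Setting this equal to Mgh gives the vertical rise h = (1+k)v₀²/(2g) = 1.4×7.21²/(2×9.8) = 3.713 m.
Along the incline, d = h/sinθ = 3.713/sin26.3° ≈ 8.38 m.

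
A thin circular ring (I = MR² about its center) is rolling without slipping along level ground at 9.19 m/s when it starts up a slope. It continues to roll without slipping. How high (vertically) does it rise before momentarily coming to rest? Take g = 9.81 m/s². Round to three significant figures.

h ≈ 8.61 m

Here I = MR², so the shape factor k = I/(MR²) = 1.
Since it rolls without slipping, ω = v/R and KE = ½Mv² + ½Iω² = ½(1+k)Mv² = Mv².
All of this converts to potential energy at the highest point: Mv₀² = Mgh.
Thus h = (1+k)v₀²/(2g) = 2 × 9.19² / (2 × 9.81) ≈ 8.61 m.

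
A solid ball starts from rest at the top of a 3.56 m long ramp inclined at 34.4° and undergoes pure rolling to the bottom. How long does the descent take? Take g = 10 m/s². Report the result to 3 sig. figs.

t ≈ 1.33 s

The moment of inertia is (2/5)MR², giving k ≡ I/(MR²) = 0.4.
Along the incline Mg sinθ − f = Ma, and torque about the center fR = Iα = kMR²(a/R) gives f = kMa.
Hence a = g sinθ/(1+k) = 10×sin34.4°/1.4 = 4.035 m/s².
With constant a from rest, t = √(2L/a) = √(2·3.56/4.035) ≈ 1.33 s.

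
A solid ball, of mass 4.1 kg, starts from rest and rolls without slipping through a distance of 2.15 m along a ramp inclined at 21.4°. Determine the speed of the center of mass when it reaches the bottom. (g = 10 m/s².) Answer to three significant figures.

v ≈ 3.35 m/s

With I = (2/5)MR², the ratio k = I/(MR²) is 0.4.
Pure rolling means v = ωR; then KE = ½Mv² + ½I(v/R)² = ½(1+k)Mv² = (7/10)Mv².
The vertical drop is h = L sinθ = 2.15 × sin21.4° = 0.7845 m.
Setting Mgh = (7/10)Mv² gives v = √(2gh/(1+k)) = √(2·10·0.7845/1.4) ≈ 3.35 m/s.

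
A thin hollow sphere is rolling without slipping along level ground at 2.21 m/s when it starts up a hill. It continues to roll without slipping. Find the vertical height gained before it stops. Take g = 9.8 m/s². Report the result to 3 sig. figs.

With I = (2/3)MR², the ratio k = I/(MR²) is 2/3.
The rolling condition ω = v/R makes the rotational term ½I(v/R)² = ½kMv², so KE_total = ½(1+k)Mv² = (5/6)Mv².
At the top the kinetic energy is zero, so (5/6)Mv₀² = Mgh.
Thus h = (1+k)v₀²/(2g) = 1.667 × 2.21² / (2 × 9.8) ≈ 0.415 m.

h ≈ 0.415 m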